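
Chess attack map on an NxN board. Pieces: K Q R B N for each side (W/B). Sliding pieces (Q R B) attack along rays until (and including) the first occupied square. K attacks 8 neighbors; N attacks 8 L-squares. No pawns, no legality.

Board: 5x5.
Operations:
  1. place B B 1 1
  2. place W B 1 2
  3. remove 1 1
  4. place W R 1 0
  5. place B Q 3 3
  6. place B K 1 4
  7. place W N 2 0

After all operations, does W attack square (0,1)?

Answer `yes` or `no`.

Op 1: place BB@(1,1)
Op 2: place WB@(1,2)
Op 3: remove (1,1)
Op 4: place WR@(1,0)
Op 5: place BQ@(3,3)
Op 6: place BK@(1,4)
Op 7: place WN@(2,0)
Per-piece attacks for W:
  WR@(1,0): attacks (1,1) (1,2) (2,0) (0,0) [ray(0,1) blocked at (1,2); ray(1,0) blocked at (2,0)]
  WB@(1,2): attacks (2,3) (3,4) (2,1) (3,0) (0,3) (0,1)
  WN@(2,0): attacks (3,2) (4,1) (1,2) (0,1)
W attacks (0,1): yes

Answer: yes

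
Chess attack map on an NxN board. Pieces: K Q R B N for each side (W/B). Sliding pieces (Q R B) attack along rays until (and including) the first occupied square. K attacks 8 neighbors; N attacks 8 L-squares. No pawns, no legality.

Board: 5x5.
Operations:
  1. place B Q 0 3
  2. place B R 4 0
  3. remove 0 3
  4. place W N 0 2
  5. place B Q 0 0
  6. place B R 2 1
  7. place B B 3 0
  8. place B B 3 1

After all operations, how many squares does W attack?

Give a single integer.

Op 1: place BQ@(0,3)
Op 2: place BR@(4,0)
Op 3: remove (0,3)
Op 4: place WN@(0,2)
Op 5: place BQ@(0,0)
Op 6: place BR@(2,1)
Op 7: place BB@(3,0)
Op 8: place BB@(3,1)
Per-piece attacks for W:
  WN@(0,2): attacks (1,4) (2,3) (1,0) (2,1)
Union (4 distinct): (1,0) (1,4) (2,1) (2,3)

Answer: 4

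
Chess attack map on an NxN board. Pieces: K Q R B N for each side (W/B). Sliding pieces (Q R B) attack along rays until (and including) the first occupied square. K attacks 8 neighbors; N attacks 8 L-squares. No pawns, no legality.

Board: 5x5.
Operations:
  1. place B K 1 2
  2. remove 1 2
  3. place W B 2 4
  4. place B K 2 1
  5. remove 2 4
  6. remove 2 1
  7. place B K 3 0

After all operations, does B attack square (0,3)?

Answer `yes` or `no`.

Answer: no

Derivation:
Op 1: place BK@(1,2)
Op 2: remove (1,2)
Op 3: place WB@(2,4)
Op 4: place BK@(2,1)
Op 5: remove (2,4)
Op 6: remove (2,1)
Op 7: place BK@(3,0)
Per-piece attacks for B:
  BK@(3,0): attacks (3,1) (4,0) (2,0) (4,1) (2,1)
B attacks (0,3): no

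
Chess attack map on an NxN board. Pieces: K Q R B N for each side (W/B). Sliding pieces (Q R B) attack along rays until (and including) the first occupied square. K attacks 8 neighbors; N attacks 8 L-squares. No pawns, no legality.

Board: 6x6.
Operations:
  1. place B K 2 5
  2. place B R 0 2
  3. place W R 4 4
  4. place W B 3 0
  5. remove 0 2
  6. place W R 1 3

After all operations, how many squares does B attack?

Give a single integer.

Op 1: place BK@(2,5)
Op 2: place BR@(0,2)
Op 3: place WR@(4,4)
Op 4: place WB@(3,0)
Op 5: remove (0,2)
Op 6: place WR@(1,3)
Per-piece attacks for B:
  BK@(2,5): attacks (2,4) (3,5) (1,5) (3,4) (1,4)
Union (5 distinct): (1,4) (1,5) (2,4) (3,4) (3,5)

Answer: 5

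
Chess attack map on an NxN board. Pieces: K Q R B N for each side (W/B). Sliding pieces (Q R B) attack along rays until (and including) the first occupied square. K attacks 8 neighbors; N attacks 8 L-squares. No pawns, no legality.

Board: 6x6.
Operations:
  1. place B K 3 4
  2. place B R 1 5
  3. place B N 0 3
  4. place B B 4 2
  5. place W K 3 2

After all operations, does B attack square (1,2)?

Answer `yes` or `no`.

Op 1: place BK@(3,4)
Op 2: place BR@(1,5)
Op 3: place BN@(0,3)
Op 4: place BB@(4,2)
Op 5: place WK@(3,2)
Per-piece attacks for B:
  BN@(0,3): attacks (1,5) (2,4) (1,1) (2,2)
  BR@(1,5): attacks (1,4) (1,3) (1,2) (1,1) (1,0) (2,5) (3,5) (4,5) (5,5) (0,5)
  BK@(3,4): attacks (3,5) (3,3) (4,4) (2,4) (4,5) (4,3) (2,5) (2,3)
  BB@(4,2): attacks (5,3) (5,1) (3,3) (2,4) (1,5) (3,1) (2,0) [ray(-1,1) blocked at (1,5)]
B attacks (1,2): yes

Answer: yes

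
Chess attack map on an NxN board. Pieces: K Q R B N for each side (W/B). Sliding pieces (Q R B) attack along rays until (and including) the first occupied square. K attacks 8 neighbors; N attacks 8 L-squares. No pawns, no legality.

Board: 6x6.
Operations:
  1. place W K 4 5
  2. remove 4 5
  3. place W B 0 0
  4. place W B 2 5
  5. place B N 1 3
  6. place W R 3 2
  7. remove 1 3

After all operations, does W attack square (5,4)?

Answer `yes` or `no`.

Answer: no

Derivation:
Op 1: place WK@(4,5)
Op 2: remove (4,5)
Op 3: place WB@(0,0)
Op 4: place WB@(2,5)
Op 5: place BN@(1,3)
Op 6: place WR@(3,2)
Op 7: remove (1,3)
Per-piece attacks for W:
  WB@(0,0): attacks (1,1) (2,2) (3,3) (4,4) (5,5)
  WB@(2,5): attacks (3,4) (4,3) (5,2) (1,4) (0,3)
  WR@(3,2): attacks (3,3) (3,4) (3,5) (3,1) (3,0) (4,2) (5,2) (2,2) (1,2) (0,2)
W attacks (5,4): no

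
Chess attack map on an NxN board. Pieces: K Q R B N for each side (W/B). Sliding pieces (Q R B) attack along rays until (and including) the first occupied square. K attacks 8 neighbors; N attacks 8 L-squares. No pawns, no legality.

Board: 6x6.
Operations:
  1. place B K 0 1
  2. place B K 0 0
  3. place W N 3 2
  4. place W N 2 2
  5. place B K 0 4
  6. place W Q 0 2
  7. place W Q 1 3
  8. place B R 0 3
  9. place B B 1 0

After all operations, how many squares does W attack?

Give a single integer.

Answer: 24

Derivation:
Op 1: place BK@(0,1)
Op 2: place BK@(0,0)
Op 3: place WN@(3,2)
Op 4: place WN@(2,2)
Op 5: place BK@(0,4)
Op 6: place WQ@(0,2)
Op 7: place WQ@(1,3)
Op 8: place BR@(0,3)
Op 9: place BB@(1,0)
Per-piece attacks for W:
  WQ@(0,2): attacks (0,3) (0,1) (1,2) (2,2) (1,3) (1,1) (2,0) [ray(0,1) blocked at (0,3); ray(0,-1) blocked at (0,1); ray(1,0) blocked at (2,2); ray(1,1) blocked at (1,3)]
  WQ@(1,3): attacks (1,4) (1,5) (1,2) (1,1) (1,0) (2,3) (3,3) (4,3) (5,3) (0,3) (2,4) (3,5) (2,2) (0,4) (0,2) [ray(0,-1) blocked at (1,0); ray(-1,0) blocked at (0,3); ray(1,-1) blocked at (2,2); ray(-1,1) blocked at (0,4); ray(-1,-1) blocked at (0,2)]
  WN@(2,2): attacks (3,4) (4,3) (1,4) (0,3) (3,0) (4,1) (1,0) (0,1)
  WN@(3,2): attacks (4,4) (5,3) (2,4) (1,3) (4,0) (5,1) (2,0) (1,1)
Union (24 distinct): (0,1) (0,2) (0,3) (0,4) (1,0) (1,1) (1,2) (1,3) (1,4) (1,5) (2,0) (2,2) (2,3) (2,4) (3,0) (3,3) (3,4) (3,5) (4,0) (4,1) (4,3) (4,4) (5,1) (5,3)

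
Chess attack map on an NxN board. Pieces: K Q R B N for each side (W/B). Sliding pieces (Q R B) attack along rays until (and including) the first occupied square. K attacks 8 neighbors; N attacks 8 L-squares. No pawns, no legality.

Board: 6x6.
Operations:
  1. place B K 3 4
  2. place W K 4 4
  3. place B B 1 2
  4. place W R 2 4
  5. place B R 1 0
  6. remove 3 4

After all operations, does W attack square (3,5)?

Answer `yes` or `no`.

Answer: yes

Derivation:
Op 1: place BK@(3,4)
Op 2: place WK@(4,4)
Op 3: place BB@(1,2)
Op 4: place WR@(2,4)
Op 5: place BR@(1,0)
Op 6: remove (3,4)
Per-piece attacks for W:
  WR@(2,4): attacks (2,5) (2,3) (2,2) (2,1) (2,0) (3,4) (4,4) (1,4) (0,4) [ray(1,0) blocked at (4,4)]
  WK@(4,4): attacks (4,5) (4,3) (5,4) (3,4) (5,5) (5,3) (3,5) (3,3)
W attacks (3,5): yes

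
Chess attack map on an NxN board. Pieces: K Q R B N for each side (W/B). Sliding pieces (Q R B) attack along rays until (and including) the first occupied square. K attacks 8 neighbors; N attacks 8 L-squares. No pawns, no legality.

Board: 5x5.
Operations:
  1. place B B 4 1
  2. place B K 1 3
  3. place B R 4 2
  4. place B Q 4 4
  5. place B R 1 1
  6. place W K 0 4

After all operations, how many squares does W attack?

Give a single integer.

Answer: 3

Derivation:
Op 1: place BB@(4,1)
Op 2: place BK@(1,3)
Op 3: place BR@(4,2)
Op 4: place BQ@(4,4)
Op 5: place BR@(1,1)
Op 6: place WK@(0,4)
Per-piece attacks for W:
  WK@(0,4): attacks (0,3) (1,4) (1,3)
Union (3 distinct): (0,3) (1,3) (1,4)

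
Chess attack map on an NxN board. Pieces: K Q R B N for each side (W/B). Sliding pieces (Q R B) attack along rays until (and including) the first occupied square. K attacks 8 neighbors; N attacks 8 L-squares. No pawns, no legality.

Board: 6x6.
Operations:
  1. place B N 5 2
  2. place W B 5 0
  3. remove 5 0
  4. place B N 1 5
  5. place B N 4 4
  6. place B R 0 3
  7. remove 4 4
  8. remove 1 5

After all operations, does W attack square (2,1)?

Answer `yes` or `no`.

Answer: no

Derivation:
Op 1: place BN@(5,2)
Op 2: place WB@(5,0)
Op 3: remove (5,0)
Op 4: place BN@(1,5)
Op 5: place BN@(4,4)
Op 6: place BR@(0,3)
Op 7: remove (4,4)
Op 8: remove (1,5)
Per-piece attacks for W:
W attacks (2,1): no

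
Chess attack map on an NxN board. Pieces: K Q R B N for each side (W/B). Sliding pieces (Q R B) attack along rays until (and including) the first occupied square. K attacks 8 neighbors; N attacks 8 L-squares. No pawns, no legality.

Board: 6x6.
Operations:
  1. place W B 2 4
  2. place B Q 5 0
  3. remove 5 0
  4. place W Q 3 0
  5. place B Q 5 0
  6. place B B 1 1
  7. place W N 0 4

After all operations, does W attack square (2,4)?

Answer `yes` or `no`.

Op 1: place WB@(2,4)
Op 2: place BQ@(5,0)
Op 3: remove (5,0)
Op 4: place WQ@(3,0)
Op 5: place BQ@(5,0)
Op 6: place BB@(1,1)
Op 7: place WN@(0,4)
Per-piece attacks for W:
  WN@(0,4): attacks (2,5) (1,2) (2,3)
  WB@(2,4): attacks (3,5) (3,3) (4,2) (5,1) (1,5) (1,3) (0,2)
  WQ@(3,0): attacks (3,1) (3,2) (3,3) (3,4) (3,5) (4,0) (5,0) (2,0) (1,0) (0,0) (4,1) (5,2) (2,1) (1,2) (0,3) [ray(1,0) blocked at (5,0)]
W attacks (2,4): no

Answer: no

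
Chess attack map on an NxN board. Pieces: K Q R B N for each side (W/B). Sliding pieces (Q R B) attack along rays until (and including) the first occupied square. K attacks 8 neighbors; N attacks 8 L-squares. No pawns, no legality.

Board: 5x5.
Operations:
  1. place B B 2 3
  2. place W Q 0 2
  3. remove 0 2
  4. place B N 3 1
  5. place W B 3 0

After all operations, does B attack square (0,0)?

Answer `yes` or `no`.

Op 1: place BB@(2,3)
Op 2: place WQ@(0,2)
Op 3: remove (0,2)
Op 4: place BN@(3,1)
Op 5: place WB@(3,0)
Per-piece attacks for B:
  BB@(2,3): attacks (3,4) (3,2) (4,1) (1,4) (1,2) (0,1)
  BN@(3,1): attacks (4,3) (2,3) (1,2) (1,0)
B attacks (0,0): no

Answer: no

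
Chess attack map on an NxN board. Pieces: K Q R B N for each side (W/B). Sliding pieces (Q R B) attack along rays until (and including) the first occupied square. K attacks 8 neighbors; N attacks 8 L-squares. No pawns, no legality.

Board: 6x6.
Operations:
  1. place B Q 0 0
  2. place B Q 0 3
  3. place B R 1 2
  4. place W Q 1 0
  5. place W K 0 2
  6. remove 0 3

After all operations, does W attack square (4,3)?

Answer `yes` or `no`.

Op 1: place BQ@(0,0)
Op 2: place BQ@(0,3)
Op 3: place BR@(1,2)
Op 4: place WQ@(1,0)
Op 5: place WK@(0,2)
Op 6: remove (0,3)
Per-piece attacks for W:
  WK@(0,2): attacks (0,3) (0,1) (1,2) (1,3) (1,1)
  WQ@(1,0): attacks (1,1) (1,2) (2,0) (3,0) (4,0) (5,0) (0,0) (2,1) (3,2) (4,3) (5,4) (0,1) [ray(0,1) blocked at (1,2); ray(-1,0) blocked at (0,0)]
W attacks (4,3): yes

Answer: yes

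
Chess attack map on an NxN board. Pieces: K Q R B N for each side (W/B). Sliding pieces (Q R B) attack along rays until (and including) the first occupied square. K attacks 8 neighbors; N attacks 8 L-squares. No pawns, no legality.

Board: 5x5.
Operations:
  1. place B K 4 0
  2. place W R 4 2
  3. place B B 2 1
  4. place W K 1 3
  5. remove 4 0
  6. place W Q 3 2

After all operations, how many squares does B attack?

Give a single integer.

Answer: 5

Derivation:
Op 1: place BK@(4,0)
Op 2: place WR@(4,2)
Op 3: place BB@(2,1)
Op 4: place WK@(1,3)
Op 5: remove (4,0)
Op 6: place WQ@(3,2)
Per-piece attacks for B:
  BB@(2,1): attacks (3,2) (3,0) (1,2) (0,3) (1,0) [ray(1,1) blocked at (3,2)]
Union (5 distinct): (0,3) (1,0) (1,2) (3,0) (3,2)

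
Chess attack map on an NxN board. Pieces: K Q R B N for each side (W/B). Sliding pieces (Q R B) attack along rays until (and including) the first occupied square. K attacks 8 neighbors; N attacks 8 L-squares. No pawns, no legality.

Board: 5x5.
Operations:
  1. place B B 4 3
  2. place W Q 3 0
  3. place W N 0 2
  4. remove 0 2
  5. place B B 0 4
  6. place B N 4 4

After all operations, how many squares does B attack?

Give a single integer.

Op 1: place BB@(4,3)
Op 2: place WQ@(3,0)
Op 3: place WN@(0,2)
Op 4: remove (0,2)
Op 5: place BB@(0,4)
Op 6: place BN@(4,4)
Per-piece attacks for B:
  BB@(0,4): attacks (1,3) (2,2) (3,1) (4,0)
  BB@(4,3): attacks (3,4) (3,2) (2,1) (1,0)
  BN@(4,4): attacks (3,2) (2,3)
Union (9 distinct): (1,0) (1,3) (2,1) (2,2) (2,3) (3,1) (3,2) (3,4) (4,0)

Answer: 9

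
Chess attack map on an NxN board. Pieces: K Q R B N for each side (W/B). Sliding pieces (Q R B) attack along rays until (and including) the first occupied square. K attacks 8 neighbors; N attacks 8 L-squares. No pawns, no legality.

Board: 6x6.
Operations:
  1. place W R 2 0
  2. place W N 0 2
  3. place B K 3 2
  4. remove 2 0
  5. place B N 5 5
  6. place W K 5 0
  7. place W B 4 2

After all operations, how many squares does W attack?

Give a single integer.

Answer: 13

Derivation:
Op 1: place WR@(2,0)
Op 2: place WN@(0,2)
Op 3: place BK@(3,2)
Op 4: remove (2,0)
Op 5: place BN@(5,5)
Op 6: place WK@(5,0)
Op 7: place WB@(4,2)
Per-piece attacks for W:
  WN@(0,2): attacks (1,4) (2,3) (1,0) (2,1)
  WB@(4,2): attacks (5,3) (5,1) (3,3) (2,4) (1,5) (3,1) (2,0)
  WK@(5,0): attacks (5,1) (4,0) (4,1)
Union (13 distinct): (1,0) (1,4) (1,5) (2,0) (2,1) (2,3) (2,4) (3,1) (3,3) (4,0) (4,1) (5,1) (5,3)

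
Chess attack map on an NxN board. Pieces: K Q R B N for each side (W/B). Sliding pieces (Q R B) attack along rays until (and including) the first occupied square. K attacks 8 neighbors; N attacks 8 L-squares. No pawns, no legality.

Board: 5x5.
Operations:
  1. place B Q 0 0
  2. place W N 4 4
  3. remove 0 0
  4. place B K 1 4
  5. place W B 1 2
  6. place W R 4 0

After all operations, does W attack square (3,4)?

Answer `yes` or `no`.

Answer: yes

Derivation:
Op 1: place BQ@(0,0)
Op 2: place WN@(4,4)
Op 3: remove (0,0)
Op 4: place BK@(1,4)
Op 5: place WB@(1,2)
Op 6: place WR@(4,0)
Per-piece attacks for W:
  WB@(1,2): attacks (2,3) (3,4) (2,1) (3,0) (0,3) (0,1)
  WR@(4,0): attacks (4,1) (4,2) (4,3) (4,4) (3,0) (2,0) (1,0) (0,0) [ray(0,1) blocked at (4,4)]
  WN@(4,4): attacks (3,2) (2,3)
W attacks (3,4): yes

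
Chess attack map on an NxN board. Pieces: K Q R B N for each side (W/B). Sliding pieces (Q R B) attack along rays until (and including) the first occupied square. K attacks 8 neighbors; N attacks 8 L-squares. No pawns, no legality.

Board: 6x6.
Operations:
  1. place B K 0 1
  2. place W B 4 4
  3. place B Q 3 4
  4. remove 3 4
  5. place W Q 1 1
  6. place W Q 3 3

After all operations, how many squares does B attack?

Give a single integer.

Op 1: place BK@(0,1)
Op 2: place WB@(4,4)
Op 3: place BQ@(3,4)
Op 4: remove (3,4)
Op 5: place WQ@(1,1)
Op 6: place WQ@(3,3)
Per-piece attacks for B:
  BK@(0,1): attacks (0,2) (0,0) (1,1) (1,2) (1,0)
Union (5 distinct): (0,0) (0,2) (1,0) (1,1) (1,2)

Answer: 5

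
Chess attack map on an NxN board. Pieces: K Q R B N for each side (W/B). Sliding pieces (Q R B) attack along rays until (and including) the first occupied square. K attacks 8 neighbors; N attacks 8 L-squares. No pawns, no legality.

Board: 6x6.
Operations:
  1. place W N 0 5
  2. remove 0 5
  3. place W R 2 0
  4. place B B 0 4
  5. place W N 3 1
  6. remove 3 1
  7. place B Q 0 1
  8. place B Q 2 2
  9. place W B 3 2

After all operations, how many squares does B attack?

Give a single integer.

Answer: 25

Derivation:
Op 1: place WN@(0,5)
Op 2: remove (0,5)
Op 3: place WR@(2,0)
Op 4: place BB@(0,4)
Op 5: place WN@(3,1)
Op 6: remove (3,1)
Op 7: place BQ@(0,1)
Op 8: place BQ@(2,2)
Op 9: place WB@(3,2)
Per-piece attacks for B:
  BQ@(0,1): attacks (0,2) (0,3) (0,4) (0,0) (1,1) (2,1) (3,1) (4,1) (5,1) (1,2) (2,3) (3,4) (4,5) (1,0) [ray(0,1) blocked at (0,4)]
  BB@(0,4): attacks (1,5) (1,3) (2,2) [ray(1,-1) blocked at (2,2)]
  BQ@(2,2): attacks (2,3) (2,4) (2,5) (2,1) (2,0) (3,2) (1,2) (0,2) (3,3) (4,4) (5,5) (3,1) (4,0) (1,3) (0,4) (1,1) (0,0) [ray(0,-1) blocked at (2,0); ray(1,0) blocked at (3,2); ray(-1,1) blocked at (0,4)]
Union (25 distinct): (0,0) (0,2) (0,3) (0,4) (1,0) (1,1) (1,2) (1,3) (1,5) (2,0) (2,1) (2,2) (2,3) (2,4) (2,5) (3,1) (3,2) (3,3) (3,4) (4,0) (4,1) (4,4) (4,5) (5,1) (5,5)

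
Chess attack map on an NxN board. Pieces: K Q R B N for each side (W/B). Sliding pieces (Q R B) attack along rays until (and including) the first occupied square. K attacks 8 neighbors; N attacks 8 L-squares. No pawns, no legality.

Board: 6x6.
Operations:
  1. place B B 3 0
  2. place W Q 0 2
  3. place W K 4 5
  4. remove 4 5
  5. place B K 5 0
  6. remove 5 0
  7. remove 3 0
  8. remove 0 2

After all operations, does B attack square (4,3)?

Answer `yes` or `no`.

Op 1: place BB@(3,0)
Op 2: place WQ@(0,2)
Op 3: place WK@(4,5)
Op 4: remove (4,5)
Op 5: place BK@(5,0)
Op 6: remove (5,0)
Op 7: remove (3,0)
Op 8: remove (0,2)
Per-piece attacks for B:
B attacks (4,3): no

Answer: no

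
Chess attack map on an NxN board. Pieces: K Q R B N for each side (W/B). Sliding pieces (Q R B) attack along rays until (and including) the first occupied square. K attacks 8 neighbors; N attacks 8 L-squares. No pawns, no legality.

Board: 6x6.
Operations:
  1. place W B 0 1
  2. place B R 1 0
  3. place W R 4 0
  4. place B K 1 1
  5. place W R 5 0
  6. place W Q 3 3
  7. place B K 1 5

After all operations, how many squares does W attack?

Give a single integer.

Answer: 27

Derivation:
Op 1: place WB@(0,1)
Op 2: place BR@(1,0)
Op 3: place WR@(4,0)
Op 4: place BK@(1,1)
Op 5: place WR@(5,0)
Op 6: place WQ@(3,3)
Op 7: place BK@(1,5)
Per-piece attacks for W:
  WB@(0,1): attacks (1,2) (2,3) (3,4) (4,5) (1,0) [ray(1,-1) blocked at (1,0)]
  WQ@(3,3): attacks (3,4) (3,5) (3,2) (3,1) (3,0) (4,3) (5,3) (2,3) (1,3) (0,3) (4,4) (5,5) (4,2) (5,1) (2,4) (1,5) (2,2) (1,1) [ray(-1,1) blocked at (1,5); ray(-1,-1) blocked at (1,1)]
  WR@(4,0): attacks (4,1) (4,2) (4,3) (4,4) (4,5) (5,0) (3,0) (2,0) (1,0) [ray(1,0) blocked at (5,0); ray(-1,0) blocked at (1,0)]
  WR@(5,0): attacks (5,1) (5,2) (5,3) (5,4) (5,5) (4,0) [ray(-1,0) blocked at (4,0)]
Union (27 distinct): (0,3) (1,0) (1,1) (1,2) (1,3) (1,5) (2,0) (2,2) (2,3) (2,4) (3,0) (3,1) (3,2) (3,4) (3,5) (4,0) (4,1) (4,2) (4,3) (4,4) (4,5) (5,0) (5,1) (5,2) (5,3) (5,4) (5,5)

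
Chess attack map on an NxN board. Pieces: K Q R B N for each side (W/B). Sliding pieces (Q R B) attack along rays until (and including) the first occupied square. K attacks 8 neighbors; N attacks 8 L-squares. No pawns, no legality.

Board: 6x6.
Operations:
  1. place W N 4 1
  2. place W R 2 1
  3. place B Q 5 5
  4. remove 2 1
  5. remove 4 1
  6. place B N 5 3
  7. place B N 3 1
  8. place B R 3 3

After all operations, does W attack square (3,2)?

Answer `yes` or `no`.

Answer: no

Derivation:
Op 1: place WN@(4,1)
Op 2: place WR@(2,1)
Op 3: place BQ@(5,5)
Op 4: remove (2,1)
Op 5: remove (4,1)
Op 6: place BN@(5,3)
Op 7: place BN@(3,1)
Op 8: place BR@(3,3)
Per-piece attacks for W:
W attacks (3,2): no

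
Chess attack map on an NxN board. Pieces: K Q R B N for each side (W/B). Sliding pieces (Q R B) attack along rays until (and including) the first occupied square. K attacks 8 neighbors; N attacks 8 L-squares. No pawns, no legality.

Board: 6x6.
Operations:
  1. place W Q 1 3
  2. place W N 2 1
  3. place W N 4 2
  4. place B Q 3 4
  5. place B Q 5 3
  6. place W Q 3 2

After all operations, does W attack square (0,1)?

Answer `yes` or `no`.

Op 1: place WQ@(1,3)
Op 2: place WN@(2,1)
Op 3: place WN@(4,2)
Op 4: place BQ@(3,4)
Op 5: place BQ@(5,3)
Op 6: place WQ@(3,2)
Per-piece attacks for W:
  WQ@(1,3): attacks (1,4) (1,5) (1,2) (1,1) (1,0) (2,3) (3,3) (4,3) (5,3) (0,3) (2,4) (3,5) (2,2) (3,1) (4,0) (0,4) (0,2) [ray(1,0) blocked at (5,3)]
  WN@(2,1): attacks (3,3) (4,2) (1,3) (0,2) (4,0) (0,0)
  WQ@(3,2): attacks (3,3) (3,4) (3,1) (3,0) (4,2) (2,2) (1,2) (0,2) (4,3) (5,4) (4,1) (5,0) (2,3) (1,4) (0,5) (2,1) [ray(0,1) blocked at (3,4); ray(1,0) blocked at (4,2); ray(-1,-1) blocked at (2,1)]
  WN@(4,2): attacks (5,4) (3,4) (2,3) (5,0) (3,0) (2,1)
W attacks (0,1): no

Answer: no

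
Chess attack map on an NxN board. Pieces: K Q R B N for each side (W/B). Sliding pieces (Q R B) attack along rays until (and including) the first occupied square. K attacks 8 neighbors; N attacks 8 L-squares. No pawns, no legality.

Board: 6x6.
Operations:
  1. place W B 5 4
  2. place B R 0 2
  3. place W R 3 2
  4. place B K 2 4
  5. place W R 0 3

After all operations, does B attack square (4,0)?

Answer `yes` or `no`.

Op 1: place WB@(5,4)
Op 2: place BR@(0,2)
Op 3: place WR@(3,2)
Op 4: place BK@(2,4)
Op 5: place WR@(0,3)
Per-piece attacks for B:
  BR@(0,2): attacks (0,3) (0,1) (0,0) (1,2) (2,2) (3,2) [ray(0,1) blocked at (0,3); ray(1,0) blocked at (3,2)]
  BK@(2,4): attacks (2,5) (2,3) (3,4) (1,4) (3,5) (3,3) (1,5) (1,3)
B attacks (4,0): no

Answer: no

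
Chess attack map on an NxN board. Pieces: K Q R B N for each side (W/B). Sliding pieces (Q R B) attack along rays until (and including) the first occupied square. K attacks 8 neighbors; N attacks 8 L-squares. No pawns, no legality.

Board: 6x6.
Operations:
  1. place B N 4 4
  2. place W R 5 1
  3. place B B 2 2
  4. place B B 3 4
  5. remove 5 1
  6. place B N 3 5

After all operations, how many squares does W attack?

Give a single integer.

Answer: 0

Derivation:
Op 1: place BN@(4,4)
Op 2: place WR@(5,1)
Op 3: place BB@(2,2)
Op 4: place BB@(3,4)
Op 5: remove (5,1)
Op 6: place BN@(3,5)
Per-piece attacks for W:
Union (0 distinct): (none)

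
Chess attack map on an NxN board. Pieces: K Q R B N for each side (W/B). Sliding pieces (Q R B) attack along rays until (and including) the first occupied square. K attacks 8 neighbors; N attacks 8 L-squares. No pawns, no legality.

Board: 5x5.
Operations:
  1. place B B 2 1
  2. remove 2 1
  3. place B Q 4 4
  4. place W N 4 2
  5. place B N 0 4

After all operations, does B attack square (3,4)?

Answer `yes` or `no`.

Answer: yes

Derivation:
Op 1: place BB@(2,1)
Op 2: remove (2,1)
Op 3: place BQ@(4,4)
Op 4: place WN@(4,2)
Op 5: place BN@(0,4)
Per-piece attacks for B:
  BN@(0,4): attacks (1,2) (2,3)
  BQ@(4,4): attacks (4,3) (4,2) (3,4) (2,4) (1,4) (0,4) (3,3) (2,2) (1,1) (0,0) [ray(0,-1) blocked at (4,2); ray(-1,0) blocked at (0,4)]
B attacks (3,4): yes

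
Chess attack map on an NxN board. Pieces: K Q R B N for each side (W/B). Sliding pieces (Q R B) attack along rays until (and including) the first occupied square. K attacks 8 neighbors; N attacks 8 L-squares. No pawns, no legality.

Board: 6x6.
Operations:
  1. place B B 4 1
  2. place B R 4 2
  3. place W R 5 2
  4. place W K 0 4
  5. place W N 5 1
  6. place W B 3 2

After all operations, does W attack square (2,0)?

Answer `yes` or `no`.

Answer: no

Derivation:
Op 1: place BB@(4,1)
Op 2: place BR@(4,2)
Op 3: place WR@(5,2)
Op 4: place WK@(0,4)
Op 5: place WN@(5,1)
Op 6: place WB@(3,2)
Per-piece attacks for W:
  WK@(0,4): attacks (0,5) (0,3) (1,4) (1,5) (1,3)
  WB@(3,2): attacks (4,3) (5,4) (4,1) (2,3) (1,4) (0,5) (2,1) (1,0) [ray(1,-1) blocked at (4,1)]
  WN@(5,1): attacks (4,3) (3,2) (3,0)
  WR@(5,2): attacks (5,3) (5,4) (5,5) (5,1) (4,2) [ray(0,-1) blocked at (5,1); ray(-1,0) blocked at (4,2)]
W attacks (2,0): no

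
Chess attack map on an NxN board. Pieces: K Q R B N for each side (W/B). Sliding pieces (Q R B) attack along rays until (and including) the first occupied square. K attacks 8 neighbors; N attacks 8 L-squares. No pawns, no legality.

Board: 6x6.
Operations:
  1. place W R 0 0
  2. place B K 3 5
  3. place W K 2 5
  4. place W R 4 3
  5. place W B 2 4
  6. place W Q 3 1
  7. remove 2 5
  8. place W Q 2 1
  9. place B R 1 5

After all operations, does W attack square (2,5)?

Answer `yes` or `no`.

Op 1: place WR@(0,0)
Op 2: place BK@(3,5)
Op 3: place WK@(2,5)
Op 4: place WR@(4,3)
Op 5: place WB@(2,4)
Op 6: place WQ@(3,1)
Op 7: remove (2,5)
Op 8: place WQ@(2,1)
Op 9: place BR@(1,5)
Per-piece attacks for W:
  WR@(0,0): attacks (0,1) (0,2) (0,3) (0,4) (0,5) (1,0) (2,0) (3,0) (4,0) (5,0)
  WQ@(2,1): attacks (2,2) (2,3) (2,4) (2,0) (3,1) (1,1) (0,1) (3,2) (4,3) (3,0) (1,2) (0,3) (1,0) [ray(0,1) blocked at (2,4); ray(1,0) blocked at (3,1); ray(1,1) blocked at (4,3)]
  WB@(2,4): attacks (3,5) (3,3) (4,2) (5,1) (1,5) (1,3) (0,2) [ray(1,1) blocked at (3,5); ray(-1,1) blocked at (1,5)]
  WQ@(3,1): attacks (3,2) (3,3) (3,4) (3,5) (3,0) (4,1) (5,1) (2,1) (4,2) (5,3) (4,0) (2,2) (1,3) (0,4) (2,0) [ray(0,1) blocked at (3,5); ray(-1,0) blocked at (2,1)]
  WR@(4,3): attacks (4,4) (4,5) (4,2) (4,1) (4,0) (5,3) (3,3) (2,3) (1,3) (0,3)
W attacks (2,5): no

Answer: no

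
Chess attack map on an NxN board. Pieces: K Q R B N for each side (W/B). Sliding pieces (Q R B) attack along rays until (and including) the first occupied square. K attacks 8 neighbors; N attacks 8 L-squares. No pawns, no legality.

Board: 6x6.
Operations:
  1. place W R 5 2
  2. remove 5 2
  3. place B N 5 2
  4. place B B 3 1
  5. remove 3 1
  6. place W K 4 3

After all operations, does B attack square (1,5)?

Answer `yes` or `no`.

Answer: no

Derivation:
Op 1: place WR@(5,2)
Op 2: remove (5,2)
Op 3: place BN@(5,2)
Op 4: place BB@(3,1)
Op 5: remove (3,1)
Op 6: place WK@(4,3)
Per-piece attacks for B:
  BN@(5,2): attacks (4,4) (3,3) (4,0) (3,1)
B attacks (1,5): no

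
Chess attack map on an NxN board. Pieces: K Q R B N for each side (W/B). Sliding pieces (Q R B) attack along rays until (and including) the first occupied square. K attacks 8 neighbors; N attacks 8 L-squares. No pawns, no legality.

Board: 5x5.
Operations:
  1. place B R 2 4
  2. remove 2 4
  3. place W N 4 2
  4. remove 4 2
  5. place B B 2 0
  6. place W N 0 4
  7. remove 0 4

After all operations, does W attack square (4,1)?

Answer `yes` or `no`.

Answer: no

Derivation:
Op 1: place BR@(2,4)
Op 2: remove (2,4)
Op 3: place WN@(4,2)
Op 4: remove (4,2)
Op 5: place BB@(2,0)
Op 6: place WN@(0,4)
Op 7: remove (0,4)
Per-piece attacks for W:
W attacks (4,1): no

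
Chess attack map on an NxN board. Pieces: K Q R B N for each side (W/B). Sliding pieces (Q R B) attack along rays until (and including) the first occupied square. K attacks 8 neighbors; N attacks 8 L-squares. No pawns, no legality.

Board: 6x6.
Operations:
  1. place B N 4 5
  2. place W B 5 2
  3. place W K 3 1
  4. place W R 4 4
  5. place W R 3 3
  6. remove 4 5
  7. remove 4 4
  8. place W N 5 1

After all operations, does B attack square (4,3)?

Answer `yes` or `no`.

Op 1: place BN@(4,5)
Op 2: place WB@(5,2)
Op 3: place WK@(3,1)
Op 4: place WR@(4,4)
Op 5: place WR@(3,3)
Op 6: remove (4,5)
Op 7: remove (4,4)
Op 8: place WN@(5,1)
Per-piece attacks for B:
B attacks (4,3): no

Answer: no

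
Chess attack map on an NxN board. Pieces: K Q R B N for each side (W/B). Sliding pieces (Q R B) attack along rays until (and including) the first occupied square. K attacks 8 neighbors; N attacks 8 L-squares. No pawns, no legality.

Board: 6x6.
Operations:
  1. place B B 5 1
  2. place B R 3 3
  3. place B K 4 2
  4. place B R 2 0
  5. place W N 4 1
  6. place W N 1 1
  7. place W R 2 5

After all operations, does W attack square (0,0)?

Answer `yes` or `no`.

Answer: no

Derivation:
Op 1: place BB@(5,1)
Op 2: place BR@(3,3)
Op 3: place BK@(4,2)
Op 4: place BR@(2,0)
Op 5: place WN@(4,1)
Op 6: place WN@(1,1)
Op 7: place WR@(2,5)
Per-piece attacks for W:
  WN@(1,1): attacks (2,3) (3,2) (0,3) (3,0)
  WR@(2,5): attacks (2,4) (2,3) (2,2) (2,1) (2,0) (3,5) (4,5) (5,5) (1,5) (0,5) [ray(0,-1) blocked at (2,0)]
  WN@(4,1): attacks (5,3) (3,3) (2,2) (2,0)
W attacks (0,0): no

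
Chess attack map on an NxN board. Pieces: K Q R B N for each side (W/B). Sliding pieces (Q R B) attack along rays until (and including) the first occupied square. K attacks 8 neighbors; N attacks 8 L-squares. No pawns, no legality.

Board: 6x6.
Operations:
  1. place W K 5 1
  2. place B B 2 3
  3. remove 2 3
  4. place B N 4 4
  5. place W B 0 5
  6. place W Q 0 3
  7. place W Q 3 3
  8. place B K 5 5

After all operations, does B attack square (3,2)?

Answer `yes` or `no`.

Answer: yes

Derivation:
Op 1: place WK@(5,1)
Op 2: place BB@(2,3)
Op 3: remove (2,3)
Op 4: place BN@(4,4)
Op 5: place WB@(0,5)
Op 6: place WQ@(0,3)
Op 7: place WQ@(3,3)
Op 8: place BK@(5,5)
Per-piece attacks for B:
  BN@(4,4): attacks (2,5) (5,2) (3,2) (2,3)
  BK@(5,5): attacks (5,4) (4,5) (4,4)
B attacks (3,2): yes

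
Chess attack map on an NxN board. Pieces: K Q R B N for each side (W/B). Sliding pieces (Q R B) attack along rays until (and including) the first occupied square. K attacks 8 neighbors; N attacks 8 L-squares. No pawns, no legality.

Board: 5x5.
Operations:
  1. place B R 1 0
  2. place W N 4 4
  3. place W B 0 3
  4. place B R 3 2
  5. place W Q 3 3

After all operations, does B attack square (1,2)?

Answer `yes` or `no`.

Op 1: place BR@(1,0)
Op 2: place WN@(4,4)
Op 3: place WB@(0,3)
Op 4: place BR@(3,2)
Op 5: place WQ@(3,3)
Per-piece attacks for B:
  BR@(1,0): attacks (1,1) (1,2) (1,3) (1,4) (2,0) (3,0) (4,0) (0,0)
  BR@(3,2): attacks (3,3) (3,1) (3,0) (4,2) (2,2) (1,2) (0,2) [ray(0,1) blocked at (3,3)]
B attacks (1,2): yes

Answer: yes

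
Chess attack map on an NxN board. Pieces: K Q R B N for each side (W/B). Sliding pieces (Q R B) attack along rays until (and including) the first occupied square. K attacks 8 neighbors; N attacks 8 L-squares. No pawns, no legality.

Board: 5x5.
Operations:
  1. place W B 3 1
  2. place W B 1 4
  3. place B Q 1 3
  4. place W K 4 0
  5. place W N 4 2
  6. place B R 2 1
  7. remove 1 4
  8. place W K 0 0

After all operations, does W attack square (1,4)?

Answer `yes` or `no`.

Op 1: place WB@(3,1)
Op 2: place WB@(1,4)
Op 3: place BQ@(1,3)
Op 4: place WK@(4,0)
Op 5: place WN@(4,2)
Op 6: place BR@(2,1)
Op 7: remove (1,4)
Op 8: place WK@(0,0)
Per-piece attacks for W:
  WK@(0,0): attacks (0,1) (1,0) (1,1)
  WB@(3,1): attacks (4,2) (4,0) (2,2) (1,3) (2,0) [ray(1,1) blocked at (4,2); ray(1,-1) blocked at (4,0); ray(-1,1) blocked at (1,3)]
  WK@(4,0): attacks (4,1) (3,0) (3,1)
  WN@(4,2): attacks (3,4) (2,3) (3,0) (2,1)
W attacks (1,4): no

Answer: no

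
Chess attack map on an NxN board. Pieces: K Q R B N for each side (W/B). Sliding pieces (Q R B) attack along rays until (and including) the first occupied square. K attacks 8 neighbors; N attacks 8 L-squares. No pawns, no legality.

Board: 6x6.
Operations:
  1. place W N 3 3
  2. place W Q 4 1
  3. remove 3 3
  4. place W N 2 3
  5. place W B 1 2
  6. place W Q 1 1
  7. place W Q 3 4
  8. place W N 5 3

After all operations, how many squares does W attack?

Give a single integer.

Op 1: place WN@(3,3)
Op 2: place WQ@(4,1)
Op 3: remove (3,3)
Op 4: place WN@(2,3)
Op 5: place WB@(1,2)
Op 6: place WQ@(1,1)
Op 7: place WQ@(3,4)
Op 8: place WN@(5,3)
Per-piece attacks for W:
  WQ@(1,1): attacks (1,2) (1,0) (2,1) (3,1) (4,1) (0,1) (2,2) (3,3) (4,4) (5,5) (2,0) (0,2) (0,0) [ray(0,1) blocked at (1,2); ray(1,0) blocked at (4,1)]
  WB@(1,2): attacks (2,3) (2,1) (3,0) (0,3) (0,1) [ray(1,1) blocked at (2,3)]
  WN@(2,3): attacks (3,5) (4,4) (1,5) (0,4) (3,1) (4,2) (1,1) (0,2)
  WQ@(3,4): attacks (3,5) (3,3) (3,2) (3,1) (3,0) (4,4) (5,4) (2,4) (1,4) (0,4) (4,5) (4,3) (5,2) (2,5) (2,3) [ray(-1,-1) blocked at (2,3)]
  WQ@(4,1): attacks (4,2) (4,3) (4,4) (4,5) (4,0) (5,1) (3,1) (2,1) (1,1) (5,2) (5,0) (3,2) (2,3) (3,0) [ray(-1,0) blocked at (1,1); ray(-1,1) blocked at (2,3)]
  WN@(5,3): attacks (4,5) (3,4) (4,1) (3,2)
Union (33 distinct): (0,0) (0,1) (0,2) (0,3) (0,4) (1,0) (1,1) (1,2) (1,4) (1,5) (2,0) (2,1) (2,2) (2,3) (2,4) (2,5) (3,0) (3,1) (3,2) (3,3) (3,4) (3,5) (4,0) (4,1) (4,2) (4,3) (4,4) (4,5) (5,0) (5,1) (5,2) (5,4) (5,5)

Answer: 33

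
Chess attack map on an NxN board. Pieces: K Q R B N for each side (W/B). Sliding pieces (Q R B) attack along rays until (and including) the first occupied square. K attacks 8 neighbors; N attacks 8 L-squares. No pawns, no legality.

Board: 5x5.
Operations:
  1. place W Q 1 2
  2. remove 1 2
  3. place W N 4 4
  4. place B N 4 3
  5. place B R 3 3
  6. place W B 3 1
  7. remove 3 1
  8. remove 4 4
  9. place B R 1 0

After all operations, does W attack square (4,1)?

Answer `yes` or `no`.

Op 1: place WQ@(1,2)
Op 2: remove (1,2)
Op 3: place WN@(4,4)
Op 4: place BN@(4,3)
Op 5: place BR@(3,3)
Op 6: place WB@(3,1)
Op 7: remove (3,1)
Op 8: remove (4,4)
Op 9: place BR@(1,0)
Per-piece attacks for W:
W attacks (4,1): no

Answer: no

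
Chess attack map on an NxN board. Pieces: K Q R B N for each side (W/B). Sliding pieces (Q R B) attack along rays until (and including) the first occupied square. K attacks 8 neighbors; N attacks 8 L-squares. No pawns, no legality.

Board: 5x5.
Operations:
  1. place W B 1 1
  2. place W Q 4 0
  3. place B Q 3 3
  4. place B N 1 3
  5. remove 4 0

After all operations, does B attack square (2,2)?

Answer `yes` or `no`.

Op 1: place WB@(1,1)
Op 2: place WQ@(4,0)
Op 3: place BQ@(3,3)
Op 4: place BN@(1,3)
Op 5: remove (4,0)
Per-piece attacks for B:
  BN@(1,3): attacks (3,4) (2,1) (3,2) (0,1)
  BQ@(3,3): attacks (3,4) (3,2) (3,1) (3,0) (4,3) (2,3) (1,3) (4,4) (4,2) (2,4) (2,2) (1,1) [ray(-1,0) blocked at (1,3); ray(-1,-1) blocked at (1,1)]
B attacks (2,2): yes

Answer: yes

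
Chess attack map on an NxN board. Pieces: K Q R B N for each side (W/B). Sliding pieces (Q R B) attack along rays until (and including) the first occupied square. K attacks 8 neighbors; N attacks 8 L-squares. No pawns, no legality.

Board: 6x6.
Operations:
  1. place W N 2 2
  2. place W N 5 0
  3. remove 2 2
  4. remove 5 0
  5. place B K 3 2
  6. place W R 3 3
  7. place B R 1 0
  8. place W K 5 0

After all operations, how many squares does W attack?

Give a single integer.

Op 1: place WN@(2,2)
Op 2: place WN@(5,0)
Op 3: remove (2,2)
Op 4: remove (5,0)
Op 5: place BK@(3,2)
Op 6: place WR@(3,3)
Op 7: place BR@(1,0)
Op 8: place WK@(5,0)
Per-piece attacks for W:
  WR@(3,3): attacks (3,4) (3,5) (3,2) (4,3) (5,3) (2,3) (1,3) (0,3) [ray(0,-1) blocked at (3,2)]
  WK@(5,0): attacks (5,1) (4,0) (4,1)
Union (11 distinct): (0,3) (1,3) (2,3) (3,2) (3,4) (3,5) (4,0) (4,1) (4,3) (5,1) (5,3)

Answer: 11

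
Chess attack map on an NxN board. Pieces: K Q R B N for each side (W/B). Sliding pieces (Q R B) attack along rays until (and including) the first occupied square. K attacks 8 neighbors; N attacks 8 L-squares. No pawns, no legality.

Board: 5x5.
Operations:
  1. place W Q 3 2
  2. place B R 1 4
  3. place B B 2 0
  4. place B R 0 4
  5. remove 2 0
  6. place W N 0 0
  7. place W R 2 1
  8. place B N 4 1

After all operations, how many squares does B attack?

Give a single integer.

Answer: 16

Derivation:
Op 1: place WQ@(3,2)
Op 2: place BR@(1,4)
Op 3: place BB@(2,0)
Op 4: place BR@(0,4)
Op 5: remove (2,0)
Op 6: place WN@(0,0)
Op 7: place WR@(2,1)
Op 8: place BN@(4,1)
Per-piece attacks for B:
  BR@(0,4): attacks (0,3) (0,2) (0,1) (0,0) (1,4) [ray(0,-1) blocked at (0,0); ray(1,0) blocked at (1,4)]
  BR@(1,4): attacks (1,3) (1,2) (1,1) (1,0) (2,4) (3,4) (4,4) (0,4) [ray(-1,0) blocked at (0,4)]
  BN@(4,1): attacks (3,3) (2,2) (2,0)
Union (16 distinct): (0,0) (0,1) (0,2) (0,3) (0,4) (1,0) (1,1) (1,2) (1,3) (1,4) (2,0) (2,2) (2,4) (3,3) (3,4) (4,4)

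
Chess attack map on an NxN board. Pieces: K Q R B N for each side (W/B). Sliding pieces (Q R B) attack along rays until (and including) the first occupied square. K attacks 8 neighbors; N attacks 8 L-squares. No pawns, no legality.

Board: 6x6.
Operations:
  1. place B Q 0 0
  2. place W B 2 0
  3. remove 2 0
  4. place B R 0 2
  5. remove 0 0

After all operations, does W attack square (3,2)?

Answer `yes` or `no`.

Op 1: place BQ@(0,0)
Op 2: place WB@(2,0)
Op 3: remove (2,0)
Op 4: place BR@(0,2)
Op 5: remove (0,0)
Per-piece attacks for W:
W attacks (3,2): no

Answer: no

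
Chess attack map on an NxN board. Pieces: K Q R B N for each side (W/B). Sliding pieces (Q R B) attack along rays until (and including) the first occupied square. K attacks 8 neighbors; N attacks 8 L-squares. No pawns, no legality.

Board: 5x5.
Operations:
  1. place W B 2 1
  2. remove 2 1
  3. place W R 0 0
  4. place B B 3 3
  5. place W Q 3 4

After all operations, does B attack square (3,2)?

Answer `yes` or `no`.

Answer: no

Derivation:
Op 1: place WB@(2,1)
Op 2: remove (2,1)
Op 3: place WR@(0,0)
Op 4: place BB@(3,3)
Op 5: place WQ@(3,4)
Per-piece attacks for B:
  BB@(3,3): attacks (4,4) (4,2) (2,4) (2,2) (1,1) (0,0) [ray(-1,-1) blocked at (0,0)]
B attacks (3,2): no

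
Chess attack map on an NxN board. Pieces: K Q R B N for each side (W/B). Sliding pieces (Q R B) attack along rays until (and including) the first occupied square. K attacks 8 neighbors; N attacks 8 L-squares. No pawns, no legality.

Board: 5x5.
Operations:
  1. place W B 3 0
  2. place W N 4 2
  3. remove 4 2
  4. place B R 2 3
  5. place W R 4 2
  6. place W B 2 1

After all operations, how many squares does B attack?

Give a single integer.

Answer: 7

Derivation:
Op 1: place WB@(3,0)
Op 2: place WN@(4,2)
Op 3: remove (4,2)
Op 4: place BR@(2,3)
Op 5: place WR@(4,2)
Op 6: place WB@(2,1)
Per-piece attacks for B:
  BR@(2,3): attacks (2,4) (2,2) (2,1) (3,3) (4,3) (1,3) (0,3) [ray(0,-1) blocked at (2,1)]
Union (7 distinct): (0,3) (1,3) (2,1) (2,2) (2,4) (3,3) (4,3)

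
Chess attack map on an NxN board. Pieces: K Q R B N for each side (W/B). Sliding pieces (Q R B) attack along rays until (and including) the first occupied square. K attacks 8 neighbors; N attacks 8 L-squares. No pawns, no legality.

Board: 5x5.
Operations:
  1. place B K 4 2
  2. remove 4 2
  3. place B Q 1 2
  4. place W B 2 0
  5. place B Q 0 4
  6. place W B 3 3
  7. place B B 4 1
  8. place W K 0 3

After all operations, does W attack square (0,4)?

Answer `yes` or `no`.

Op 1: place BK@(4,2)
Op 2: remove (4,2)
Op 3: place BQ@(1,2)
Op 4: place WB@(2,0)
Op 5: place BQ@(0,4)
Op 6: place WB@(3,3)
Op 7: place BB@(4,1)
Op 8: place WK@(0,3)
Per-piece attacks for W:
  WK@(0,3): attacks (0,4) (0,2) (1,3) (1,4) (1,2)
  WB@(2,0): attacks (3,1) (4,2) (1,1) (0,2)
  WB@(3,3): attacks (4,4) (4,2) (2,4) (2,2) (1,1) (0,0)
W attacks (0,4): yes

Answer: yes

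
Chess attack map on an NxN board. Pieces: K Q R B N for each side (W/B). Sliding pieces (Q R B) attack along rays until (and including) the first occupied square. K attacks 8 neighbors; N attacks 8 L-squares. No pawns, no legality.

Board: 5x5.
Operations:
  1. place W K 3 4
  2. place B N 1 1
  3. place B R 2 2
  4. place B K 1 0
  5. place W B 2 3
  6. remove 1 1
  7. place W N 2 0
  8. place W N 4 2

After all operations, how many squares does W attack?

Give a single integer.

Answer: 13

Derivation:
Op 1: place WK@(3,4)
Op 2: place BN@(1,1)
Op 3: place BR@(2,2)
Op 4: place BK@(1,0)
Op 5: place WB@(2,3)
Op 6: remove (1,1)
Op 7: place WN@(2,0)
Op 8: place WN@(4,2)
Per-piece attacks for W:
  WN@(2,0): attacks (3,2) (4,1) (1,2) (0,1)
  WB@(2,3): attacks (3,4) (3,2) (4,1) (1,4) (1,2) (0,1) [ray(1,1) blocked at (3,4)]
  WK@(3,4): attacks (3,3) (4,4) (2,4) (4,3) (2,3)
  WN@(4,2): attacks (3,4) (2,3) (3,0) (2,1)
Union (13 distinct): (0,1) (1,2) (1,4) (2,1) (2,3) (2,4) (3,0) (3,2) (3,3) (3,4) (4,1) (4,3) (4,4)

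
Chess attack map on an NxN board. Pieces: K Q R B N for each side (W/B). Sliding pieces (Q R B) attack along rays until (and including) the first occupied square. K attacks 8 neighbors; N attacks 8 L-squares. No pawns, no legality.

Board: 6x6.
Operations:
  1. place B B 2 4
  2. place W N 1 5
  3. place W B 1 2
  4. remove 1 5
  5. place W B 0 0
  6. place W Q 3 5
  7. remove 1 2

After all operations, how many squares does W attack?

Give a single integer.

Op 1: place BB@(2,4)
Op 2: place WN@(1,5)
Op 3: place WB@(1,2)
Op 4: remove (1,5)
Op 5: place WB@(0,0)
Op 6: place WQ@(3,5)
Op 7: remove (1,2)
Per-piece attacks for W:
  WB@(0,0): attacks (1,1) (2,2) (3,3) (4,4) (5,5)
  WQ@(3,5): attacks (3,4) (3,3) (3,2) (3,1) (3,0) (4,5) (5,5) (2,5) (1,5) (0,5) (4,4) (5,3) (2,4) [ray(-1,-1) blocked at (2,4)]
Union (15 distinct): (0,5) (1,1) (1,5) (2,2) (2,4) (2,5) (3,0) (3,1) (3,2) (3,3) (3,4) (4,4) (4,5) (5,3) (5,5)

Answer: 15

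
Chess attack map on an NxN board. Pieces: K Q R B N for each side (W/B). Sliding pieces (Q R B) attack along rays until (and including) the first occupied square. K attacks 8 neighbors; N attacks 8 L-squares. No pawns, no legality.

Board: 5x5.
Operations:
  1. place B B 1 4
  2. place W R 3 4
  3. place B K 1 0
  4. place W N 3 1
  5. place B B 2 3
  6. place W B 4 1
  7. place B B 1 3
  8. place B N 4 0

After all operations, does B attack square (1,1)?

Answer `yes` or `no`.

Answer: yes

Derivation:
Op 1: place BB@(1,4)
Op 2: place WR@(3,4)
Op 3: place BK@(1,0)
Op 4: place WN@(3,1)
Op 5: place BB@(2,3)
Op 6: place WB@(4,1)
Op 7: place BB@(1,3)
Op 8: place BN@(4,0)
Per-piece attacks for B:
  BK@(1,0): attacks (1,1) (2,0) (0,0) (2,1) (0,1)
  BB@(1,3): attacks (2,4) (2,2) (3,1) (0,4) (0,2) [ray(1,-1) blocked at (3,1)]
  BB@(1,4): attacks (2,3) (0,3) [ray(1,-1) blocked at (2,3)]
  BB@(2,3): attacks (3,4) (3,2) (4,1) (1,4) (1,2) (0,1) [ray(1,1) blocked at (3,4); ray(1,-1) blocked at (4,1); ray(-1,1) blocked at (1,4)]
  BN@(4,0): attacks (3,2) (2,1)
B attacks (1,1): yes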